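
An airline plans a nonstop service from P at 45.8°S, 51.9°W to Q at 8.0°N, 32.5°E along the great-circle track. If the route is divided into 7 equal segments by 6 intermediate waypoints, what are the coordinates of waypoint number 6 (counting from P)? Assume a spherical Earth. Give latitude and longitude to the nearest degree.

From cos δ = sin φ₁ sin φ₂ + cos φ₁ cos φ₂ cos Δλ, the central angle is δ ≈ 1.603 rad (91.9°).
Interpolate at f = 6/7 with slerp weights a = sin((1−f)δ)/sin δ ≈ 0.227, b = sin(fδ)/sin δ ≈ 0.981.
p = a·p₁ + b·p₂ ≈ (0.917, 0.397, -0.026); φ = arcsin(p_z) ≈ -1.51°, λ = atan2(p_y, p_x) ≈ 23.43°.

≈ 2°S, 23°E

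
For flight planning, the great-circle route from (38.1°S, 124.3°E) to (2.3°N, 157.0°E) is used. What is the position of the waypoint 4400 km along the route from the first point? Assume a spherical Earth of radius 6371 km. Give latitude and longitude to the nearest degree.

Convert each endpoint to a unit vector on the sphere (x = cos φ cos λ, y = cos φ sin λ, z = sin φ).
The central angle between the endpoints is δ = arccos(p₁·p₂) ≈ 0.880 rad (50.4°). The total great-circle distance is δ·R ≈ 0.880 × 6371 ≈ 5608 km, so the target fraction is f = 4400/5608 ≈ 0.785.
Interpolate at f ≈ 0.785 with slerp weights a = sin((1−f)δ)/sin δ ≈ 0.245, b = sin(fδ)/sin δ ≈ 0.826.
p = a·p₁ + b·p₂ ≈ (-0.868, 0.482, -0.118); φ = arcsin(p_z) ≈ -6.76°, λ = atan2(p_y, p_x) ≈ 150.99°.

≈ (7°S, 151°E)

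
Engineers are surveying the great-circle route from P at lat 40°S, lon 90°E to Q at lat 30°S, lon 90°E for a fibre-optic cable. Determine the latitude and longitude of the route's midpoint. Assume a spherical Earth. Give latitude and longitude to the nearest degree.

≈ lat 35°S, lon 90°E

Convert each endpoint to a unit vector on the sphere (x = cos φ cos λ, y = cos φ sin λ, z = sin φ).
The central angle between the endpoints is δ = arccos(p₁·p₂) ≈ 0.175 rad (10.0°).
Interpolate at f = 1/2 with slerp weights a = sin((1−f)δ)/sin δ ≈ 0.502, b = sin(fδ)/sin δ ≈ 0.502.
p = a·p₁ + b·p₂ ≈ (0.000, 0.819, -0.574); φ = arcsin(p_z) ≈ -35.00°, λ = atan2(p_y, p_x) ≈ 90.00°.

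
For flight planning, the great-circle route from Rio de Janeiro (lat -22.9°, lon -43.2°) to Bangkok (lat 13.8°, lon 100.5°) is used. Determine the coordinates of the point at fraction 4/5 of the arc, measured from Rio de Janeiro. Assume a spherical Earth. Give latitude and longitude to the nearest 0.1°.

≈ lat 2.7°, lon 73.5°

Write both endpoints as unit vectors p₁, p₂ with components (cos φ cos λ, cos φ sin λ, sin φ).
The central angle between the endpoints is δ = arccos(p₁·p₂) ≈ 2.521 rad (144.5°).
Interpolate at f = 4/5 with slerp weights a = sin((1−f)δ)/sin δ ≈ 0.831, b = sin(fδ)/sin δ ≈ 1.552.
p = a·p₁ + b·p₂ ≈ (0.284, 0.958, 0.047); φ = arcsin(p_z) ≈ 2.68°, λ = atan2(p_y, p_x) ≈ 73.50°.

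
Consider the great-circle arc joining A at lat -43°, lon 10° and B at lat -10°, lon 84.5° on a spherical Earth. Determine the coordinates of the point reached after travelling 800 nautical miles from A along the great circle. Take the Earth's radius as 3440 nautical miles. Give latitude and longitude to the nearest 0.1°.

Write both endpoints as unit vectors p₁, p₂ with components (cos φ cos λ, cos φ sin λ, sin φ).
The central angle between the endpoints is δ = arccos(p₁·p₂) ≈ 1.255 rad (71.9°). The total great-circle distance is δ·R ≈ 1.255 × 3440 ≈ 4316 nmi, so the target fraction is f = 800/4316 ≈ 0.185.
Interpolate at f ≈ 0.185 with slerp weights a = sin((1−f)δ)/sin δ ≈ 0.898, b = sin(fδ)/sin δ ≈ 0.242.
p = a·p₁ + b·p₂ ≈ (0.669, 0.352, -0.654); φ = arcsin(p_z) ≈ -40.87°, λ = atan2(p_y, p_x) ≈ 27.72°.

≈ lat -40.9°, lon 27.7°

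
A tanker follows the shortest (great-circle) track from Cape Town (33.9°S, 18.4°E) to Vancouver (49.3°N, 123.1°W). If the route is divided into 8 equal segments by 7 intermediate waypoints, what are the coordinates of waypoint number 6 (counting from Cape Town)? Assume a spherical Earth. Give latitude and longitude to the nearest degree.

Write both endpoints as unit vectors p₁, p₂ with components (cos φ cos λ, cos φ sin λ, sin φ).
The central angle between the endpoints is δ = arccos(p₁·p₂) ≈ 2.580 rad (147.8°).
Interpolate at f = 6/8 with slerp weights a = sin((1−f)δ)/sin δ ≈ 1.129, b = sin(fδ)/sin δ ≈ 1.755.
p = a·p₁ + b·p₂ ≈ (0.264, -0.663, 0.701); φ = arcsin(p_z) ≈ 44.48°, λ = atan2(p_y, p_x) ≈ -68.26°.

≈ 44°N, 68°W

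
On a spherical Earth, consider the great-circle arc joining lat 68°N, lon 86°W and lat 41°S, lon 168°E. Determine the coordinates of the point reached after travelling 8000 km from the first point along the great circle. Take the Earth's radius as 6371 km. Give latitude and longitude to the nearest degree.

Convert each endpoint to a unit vector on the sphere (x = cos φ cos λ, y = cos φ sin λ, z = sin φ).
The central angle between the endpoints is δ = arccos(p₁·p₂) ≈ 2.327 rad (133.3°). The total great-circle distance is δ·R ≈ 2.327 × 6371 ≈ 14826 km, so the target fraction is f = 8000/14826 ≈ 0.540.
Interpolate at f ≈ 0.540 with slerp weights a = sin((1−f)δ)/sin δ ≈ 1.207, b = sin(fδ)/sin δ ≈ 1.307.
p = a·p₁ + b·p₂ ≈ (-0.933, -0.246, 0.261); φ = arcsin(p_z) ≈ 15.16°, λ = atan2(p_y, p_x) ≈ -165.24°.

≈ lat 15°N, lon 165°W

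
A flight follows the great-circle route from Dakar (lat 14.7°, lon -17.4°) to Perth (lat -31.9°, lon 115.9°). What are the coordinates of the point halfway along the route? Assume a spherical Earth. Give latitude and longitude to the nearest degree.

Convert each endpoint to a unit vector on the sphere (x = cos φ cos λ, y = cos φ sin λ, z = sin φ).
The central angle between the endpoints is δ = arccos(p₁·p₂) ≈ 2.342 rad (134.2°).
Interpolate at f = 1/2 with slerp weights a = sin((1−f)δ)/sin δ ≈ 1.285, b = sin(fδ)/sin δ ≈ 1.285.
p = a·p₁ + b·p₂ ≈ (0.710, 0.610, -0.353); φ = arcsin(p_z) ≈ -20.67°, λ = atan2(p_y, p_x) ≈ 40.67°.

≈ lat -21°, lon 41°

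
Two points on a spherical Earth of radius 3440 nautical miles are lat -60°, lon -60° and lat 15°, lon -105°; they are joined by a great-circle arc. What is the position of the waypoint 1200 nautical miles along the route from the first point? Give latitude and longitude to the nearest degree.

Write both endpoints as unit vectors p₁, p₂ with components (cos φ cos λ, cos φ sin λ, sin φ).
The central angle between the endpoints is δ = arccos(p₁·p₂) ≈ 1.453 rad (83.3°). The total great-circle distance is δ·R ≈ 1.453 × 3440 ≈ 4999 nmi, so the target fraction is f = 1200/4999 ≈ 0.240.
Interpolate at f ≈ 0.240 with slerp weights a = sin((1−f)δ)/sin δ ≈ 0.899, b = sin(fδ)/sin δ ≈ 0.344.
p = a·p₁ + b·p₂ ≈ (0.139, -0.711, -0.690); φ = arcsin(p_z) ≈ -43.61°, λ = atan2(p_y, p_x) ≈ -78.95°.

≈ lat -44°, lon -79°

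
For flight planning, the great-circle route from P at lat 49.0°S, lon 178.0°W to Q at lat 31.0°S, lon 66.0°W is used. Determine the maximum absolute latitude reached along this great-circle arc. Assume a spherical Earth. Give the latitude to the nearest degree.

The great circle lies in the plane with unit normal n̂ = (p₁ × p₂)/|p₁ × p₂|.
Here n̂_z ≈ +0.530; the vertex latitude is φ_max = arccos|n̂_z| ≈ 58.0°.
Check via Clairaut: cos φ_max = |cos φ₁| · sin C = cos(49.0°)·sin(126.1°) ≈ 0.530, again giving ≈ 58.0°.

≈ 58°S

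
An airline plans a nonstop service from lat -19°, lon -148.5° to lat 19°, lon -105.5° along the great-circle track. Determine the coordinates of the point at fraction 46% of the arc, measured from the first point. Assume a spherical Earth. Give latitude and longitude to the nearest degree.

≈ lat -2°, lon -129°

Write both endpoints as unit vectors p₁, p₂ with components (cos φ cos λ, cos φ sin λ, sin φ).
The central angle between the endpoints is δ = arccos(p₁·p₂) ≈ 0.991 rad (56.8°).
Interpolate at f = 0.46 with slerp weights a = sin((1−f)δ)/sin δ ≈ 0.610, b = sin(fδ)/sin δ ≈ 0.526.
p = a·p₁ + b·p₂ ≈ (-0.624, -0.781, -0.027); φ = arcsin(p_z) ≈ -1.55°, λ = atan2(p_y, p_x) ≈ -128.66°.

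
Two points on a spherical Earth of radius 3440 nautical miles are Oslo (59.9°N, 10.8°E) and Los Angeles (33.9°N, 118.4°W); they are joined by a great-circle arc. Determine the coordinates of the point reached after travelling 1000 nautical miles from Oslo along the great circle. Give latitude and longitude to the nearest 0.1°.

From cos δ = sin φ₁ sin φ₂ + cos φ₁ cos φ₂ cos Δλ, the central angle is δ ≈ 1.350 rad (77.3°). The total great-circle distance is δ·R ≈ 1.350 × 3440 ≈ 4642 nmi, so the target fraction is f = 1000/4642 ≈ 0.215.
Interpolate at f ≈ 0.215 with slerp weights a = sin((1−f)δ)/sin δ ≈ 0.894, b = sin(fδ)/sin δ ≈ 0.294.
p = a·p₁ + b·p₂ ≈ (0.324, -0.131, 0.937); φ = arcsin(p_z) ≈ 69.54°, λ = atan2(p_y, p_x) ≈ -21.93°.

≈ 69.5°N, 21.9°W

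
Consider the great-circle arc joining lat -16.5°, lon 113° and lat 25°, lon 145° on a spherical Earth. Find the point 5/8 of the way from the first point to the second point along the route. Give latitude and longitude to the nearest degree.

From cos δ = sin φ₁ sin φ₂ + cos φ₁ cos φ₂ cos Δλ, the central angle is δ ≈ 0.906 rad (51.9°).
Interpolate at f = 5/8 with slerp weights a = sin((1−f)δ)/sin δ ≈ 0.423, b = sin(fδ)/sin δ ≈ 0.682.
p = a·p₁ + b·p₂ ≈ (-0.665, 0.728, 0.168); φ = arcsin(p_z) ≈ 9.66°, λ = atan2(p_y, p_x) ≈ 132.39°.

≈ lat 10°, lon 132°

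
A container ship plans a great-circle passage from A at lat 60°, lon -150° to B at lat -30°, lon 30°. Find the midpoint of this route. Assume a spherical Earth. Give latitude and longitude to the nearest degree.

Convert each endpoint to a unit vector on the sphere (x = cos φ cos λ, y = cos φ sin λ, z = sin φ).
The central angle between the endpoints is δ = arccos(p₁·p₂) ≈ 2.618 rad (150.0°).
Interpolate at f = 1/2 with slerp weights a = sin((1−f)δ)/sin δ ≈ 1.932, b = sin(fδ)/sin δ ≈ 1.932.
p = a·p₁ + b·p₂ ≈ (0.612, 0.354, 0.707); φ = arcsin(p_z) ≈ 45.00°, λ = atan2(p_y, p_x) ≈ 30.00°.

≈ lat 45°, lon 30°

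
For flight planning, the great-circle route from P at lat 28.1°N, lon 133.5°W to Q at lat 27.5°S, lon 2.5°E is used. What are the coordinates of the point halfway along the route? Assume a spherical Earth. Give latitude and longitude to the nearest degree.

From cos δ = sin φ₁ sin φ₂ + cos φ₁ cos φ₂ cos Δλ, the central angle is δ ≈ 2.466 rad (141.3°).
Interpolate at f = 1/2 with slerp weights a = sin((1−f)δ)/sin δ ≈ 1.509, b = sin(fδ)/sin δ ≈ 1.509.
p = a·p₁ + b·p₂ ≈ (0.421, -0.907, 0.014); φ = arcsin(p_z) ≈ 0.80°, λ = atan2(p_y, p_x) ≈ -65.11°.

≈ lat 1°N, lon 65°W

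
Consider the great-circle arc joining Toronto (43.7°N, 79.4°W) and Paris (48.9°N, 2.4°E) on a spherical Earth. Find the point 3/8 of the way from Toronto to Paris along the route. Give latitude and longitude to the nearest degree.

≈ 53°N, 52°W

The haversine formula gives a central angle δ ≈ 0.942 rad (54.0°) between the endpoints.
Interpolate at f = 3/8 with slerp weights a = sin((1−f)δ)/sin δ ≈ 0.687, b = sin(fδ)/sin δ ≈ 0.428.
p = a·p₁ + b·p₂ ≈ (0.372, -0.476, 0.797); φ = arcsin(p_z) ≈ 52.82°, λ = atan2(p_y, p_x) ≈ -51.98°.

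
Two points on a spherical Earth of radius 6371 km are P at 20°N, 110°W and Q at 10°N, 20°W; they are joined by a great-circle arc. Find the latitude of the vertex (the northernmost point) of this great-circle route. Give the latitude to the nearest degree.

The great circle lies in the plane with unit normal n̂ = (p₁ × p₂)/|p₁ × p₂|.
Here n̂_z ≈ +0.927; the vertex latitude is φ_max = arccos|n̂_z| ≈ 22.0°.

≈ 22°N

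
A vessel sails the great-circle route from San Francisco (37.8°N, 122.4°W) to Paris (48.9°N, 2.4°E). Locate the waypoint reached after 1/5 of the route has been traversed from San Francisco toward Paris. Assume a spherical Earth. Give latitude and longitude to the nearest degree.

Write both endpoints as unit vectors p₁, p₂ with components (cos φ cos λ, cos φ sin λ, sin φ).
The central angle between the endpoints is δ = arccos(p₁·p₂) ≈ 1.405 rad (80.5°).
Interpolate at f = 1/5 with slerp weights a = sin((1−f)δ)/sin δ ≈ 0.914, b = sin(fδ)/sin δ ≈ 0.281.
p = a·p₁ + b·p₂ ≈ (-0.202, -0.602, 0.772); φ = arcsin(p_z) ≈ 50.55°, λ = atan2(p_y, p_x) ≈ -108.58°.

≈ 51°N, 109°W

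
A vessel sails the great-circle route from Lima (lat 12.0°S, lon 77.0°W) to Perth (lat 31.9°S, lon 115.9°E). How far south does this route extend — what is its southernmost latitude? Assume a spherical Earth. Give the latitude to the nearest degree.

≈ 75°S

The great circle lies in the plane with unit normal n̂ = (p₁ × p₂)/|p₁ × p₂|.
Here n̂_z ≈ -0.259; the vertex latitude is φ_max = arccos|n̂_z| ≈ 75.0°.
Check via Clairaut: cos φ_max = |cos φ₁| · sin C = cos(12.0°)·sin(164.6°) ≈ 0.259, again giving ≈ 75.0°.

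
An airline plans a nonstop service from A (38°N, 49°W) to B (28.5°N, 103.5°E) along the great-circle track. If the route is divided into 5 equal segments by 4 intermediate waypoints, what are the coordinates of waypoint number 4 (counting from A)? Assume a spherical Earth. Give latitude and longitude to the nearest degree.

≈ (48°N, 91°E)

Convert each endpoint to a unit vector on the sphere (x = cos φ cos λ, y = cos φ sin λ, z = sin φ).
The central angle between the endpoints is δ = arccos(p₁·p₂) ≈ 1.897 rad (108.7°).
Interpolate at f = 4/5 with slerp weights a = sin((1−f)δ)/sin δ ≈ 0.391, b = sin(fδ)/sin δ ≈ 1.054.
p = a·p₁ + b·p₂ ≈ (-0.014, 0.668, 0.744); φ = arcsin(p_z) ≈ 48.05°, λ = atan2(p_y, p_x) ≈ 91.21°.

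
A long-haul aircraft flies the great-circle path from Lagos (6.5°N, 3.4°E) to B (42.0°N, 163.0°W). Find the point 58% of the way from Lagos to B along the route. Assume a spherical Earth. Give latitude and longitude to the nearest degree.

The haversine formula gives a central angle δ ≈ 2.268 rad (129.9°) between the endpoints.
Interpolate at f = 0.58 with slerp weights a = sin((1−f)δ)/sin δ ≈ 1.063, b = sin(fδ)/sin δ ≈ 1.262.
p = a·p₁ + b·p₂ ≈ (0.157, -0.212, 0.965); φ = arcsin(p_z) ≈ 74.72°, λ = atan2(p_y, p_x) ≈ -53.37°.

≈ (75°N, 53°W)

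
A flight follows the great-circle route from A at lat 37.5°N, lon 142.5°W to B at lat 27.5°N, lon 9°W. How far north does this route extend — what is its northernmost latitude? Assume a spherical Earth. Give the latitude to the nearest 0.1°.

The great circle lies in the plane with unit normal n̂ = (p₁ × p₂)/|p₁ × p₂|.
Here n̂_z ≈ +0.521; the vertex latitude is φ_max = arccos|n̂_z| ≈ 58.6°.
Check via Clairaut: cos φ_max = |cos φ₁| · sin C = cos(37.5°)·sin(41.1°) ≈ 0.521, again giving ≈ 58.6°.

≈ 58.6°N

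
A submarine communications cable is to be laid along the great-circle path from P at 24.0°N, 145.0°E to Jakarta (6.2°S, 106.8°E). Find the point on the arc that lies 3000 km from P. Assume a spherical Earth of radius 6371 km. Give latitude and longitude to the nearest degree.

≈ 7°N, 123°E

From cos δ = sin φ₁ sin φ₂ + cos φ₁ cos φ₂ cos Δλ, the central angle is δ ≈ 0.837 rad (47.9°). The total great-circle distance is δ·R ≈ 0.837 × 6371 ≈ 5332 km, so the target fraction is f = 3000/5332 ≈ 0.563.
Interpolate at f ≈ 0.563 with slerp weights a = sin((1−f)δ)/sin δ ≈ 0.482, b = sin(fδ)/sin δ ≈ 0.611.
p = a·p₁ + b·p₂ ≈ (-0.536, 0.834, 0.130); φ = arcsin(p_z) ≈ 7.47°, λ = atan2(p_y, p_x) ≈ 122.74°.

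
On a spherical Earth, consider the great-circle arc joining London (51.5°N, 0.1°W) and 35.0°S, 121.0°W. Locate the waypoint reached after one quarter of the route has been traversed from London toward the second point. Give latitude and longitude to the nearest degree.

≈ 40°N, 46°W

Write both endpoints as unit vectors p₁, p₂ with components (cos φ cos λ, cos φ sin λ, sin φ).
The central angle between the endpoints is δ = arccos(p₁·p₂) ≈ 2.361 rad (135.3°).
Interpolate at f = 1/4 with slerp weights a = sin((1−f)δ)/sin δ ≈ 1.393, b = sin(fδ)/sin δ ≈ 0.791.
p = a·p₁ + b·p₂ ≈ (0.533, -0.557, 0.636); φ = arcsin(p_z) ≈ 39.53°, λ = atan2(p_y, p_x) ≈ -46.25°.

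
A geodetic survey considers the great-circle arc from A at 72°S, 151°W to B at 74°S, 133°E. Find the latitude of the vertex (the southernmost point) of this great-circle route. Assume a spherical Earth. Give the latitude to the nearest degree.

The great circle lies in the plane with unit normal n̂ = (p₁ × p₂)/|p₁ × p₂|.
Here n̂_z ≈ -0.233; the vertex latitude is φ_max = arccos|n̂_z| ≈ 76.5°.
Check via Clairaut: cos φ_max = |cos φ₁| · sin C = cos(72.0°)·sin(131.1°) ≈ 0.233, again giving ≈ 76.5°.

≈ 77°S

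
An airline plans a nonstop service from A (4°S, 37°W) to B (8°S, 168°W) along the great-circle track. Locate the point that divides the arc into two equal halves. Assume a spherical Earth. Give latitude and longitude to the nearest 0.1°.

≈ (14.2°S, 102.0°W)

From cos δ = sin φ₁ sin φ₂ + cos φ₁ cos φ₂ cos Δλ, the central angle is δ ≈ 2.263 rad (129.7°).
Interpolate at f = 1/2 with slerp weights a = sin((1−f)δ)/sin δ ≈ 1.176, b = sin(fδ)/sin δ ≈ 1.176.
p = a·p₁ + b·p₂ ≈ (-0.202, -0.948, -0.246); φ = arcsin(p_z) ≈ -14.22°, λ = atan2(p_y, p_x) ≈ -102.04°.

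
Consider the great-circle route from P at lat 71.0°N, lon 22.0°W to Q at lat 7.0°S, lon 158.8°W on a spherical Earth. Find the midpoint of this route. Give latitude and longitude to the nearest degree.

Convert each endpoint to a unit vector on the sphere (x = cos φ cos λ, y = cos φ sin λ, z = sin φ).
The central angle between the endpoints is δ = arccos(p₁·p₂) ≈ 1.929 rad (110.5°).
Interpolate at f = 1/2 with slerp weights a = sin((1−f)δ)/sin δ ≈ 0.878, b = sin(fδ)/sin δ ≈ 0.878.
p = a·p₁ + b·p₂ ≈ (-0.547, -0.422, 0.723); φ = arcsin(p_z) ≈ 46.29°, λ = atan2(p_y, p_x) ≈ -142.36°.

≈ lat 46°N, lon 142°W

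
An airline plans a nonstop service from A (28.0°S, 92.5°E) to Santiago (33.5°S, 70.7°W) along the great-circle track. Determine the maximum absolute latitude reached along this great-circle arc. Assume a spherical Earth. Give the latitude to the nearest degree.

The great circle lies in the plane with unit normal n̂ = (p₁ × p₂)/|p₁ × p₂|.
Here n̂_z ≈ -0.238; the vertex latitude is φ_max = arccos|n̂_z| ≈ 76.2°.

≈ 76°S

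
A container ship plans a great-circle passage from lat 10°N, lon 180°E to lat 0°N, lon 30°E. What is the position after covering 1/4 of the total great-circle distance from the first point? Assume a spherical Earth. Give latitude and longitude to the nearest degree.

≈ lat 18°N, lon 143°E

From cos δ = sin φ₁ sin φ₂ + cos φ₁ cos φ₂ cos Δλ, the central angle is δ ≈ 2.592 rad (148.5°).
Interpolate at f = 1/4 with slerp weights a = sin((1−f)δ)/sin δ ≈ 1.783, b = sin(fδ)/sin δ ≈ 1.156.
p = a·p₁ + b·p₂ ≈ (-0.755, 0.578, 0.310); φ = arcsin(p_z) ≈ 18.04°, λ = atan2(p_y, p_x) ≈ 142.56°.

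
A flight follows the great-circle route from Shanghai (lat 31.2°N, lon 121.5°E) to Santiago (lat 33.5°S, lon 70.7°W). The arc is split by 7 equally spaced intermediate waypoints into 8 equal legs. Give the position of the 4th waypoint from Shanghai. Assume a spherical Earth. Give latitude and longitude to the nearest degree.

≈ lat 11°S, lon 161°W

Convert each endpoint to a unit vector on the sphere (x = cos φ cos λ, y = cos φ sin λ, z = sin φ).
The central angle between the endpoints is δ = arccos(p₁·p₂) ≈ 2.957 rad (169.4°).
Interpolate at f = 4/8 with slerp weights a = sin((1−f)δ)/sin δ ≈ 5.437, b = sin(fδ)/sin δ ≈ 5.437.
p = a·p₁ + b·p₂ ≈ (-0.931, -0.314, -0.184); φ = arcsin(p_z) ≈ -10.62°, λ = atan2(p_y, p_x) ≈ -161.38°.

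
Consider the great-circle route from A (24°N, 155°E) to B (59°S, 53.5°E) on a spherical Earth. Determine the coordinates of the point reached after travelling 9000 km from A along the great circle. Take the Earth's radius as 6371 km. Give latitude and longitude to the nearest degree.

≈ (43°S, 106°E)

Write both endpoints as unit vectors p₁, p₂ with components (cos φ cos λ, cos φ sin λ, sin φ).
The central angle between the endpoints is δ = arccos(p₁·p₂) ≈ 2.029 rad (116.3°). The total great-circle distance is δ·R ≈ 2.029 × 6371 ≈ 12928 km, so the target fraction is f = 9000/12928 ≈ 0.696.
Interpolate at f ≈ 0.696 with slerp weights a = sin((1−f)δ)/sin δ ≈ 0.645, b = sin(fδ)/sin δ ≈ 1.101.
p = a·p₁ + b·p₂ ≈ (-0.196, 0.705, -0.682); φ = arcsin(p_z) ≈ -42.97°, λ = atan2(p_y, p_x) ≈ 105.57°.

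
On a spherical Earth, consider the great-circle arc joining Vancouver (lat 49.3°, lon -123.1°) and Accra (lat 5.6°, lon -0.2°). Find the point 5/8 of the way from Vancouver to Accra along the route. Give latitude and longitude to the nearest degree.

≈ lat 37°, lon -27°

From cos δ = sin φ₁ sin φ₂ + cos φ₁ cos φ₂ cos Δλ, the central angle is δ ≈ 1.853 rad (106.2°).
Interpolate at f = 5/8 with slerp weights a = sin((1−f)δ)/sin δ ≈ 0.667, b = sin(fδ)/sin δ ≈ 0.954.
p = a·p₁ + b·p₂ ≈ (0.712, -0.368, 0.599); φ = arcsin(p_z) ≈ 36.76°, λ = atan2(p_y, p_x) ≈ -27.31°.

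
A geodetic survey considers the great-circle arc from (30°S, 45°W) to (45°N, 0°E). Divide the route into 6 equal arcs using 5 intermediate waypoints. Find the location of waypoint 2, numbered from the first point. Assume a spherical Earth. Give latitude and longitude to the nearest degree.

Write both endpoints as unit vectors p₁, p₂ with components (cos φ cos λ, cos φ sin λ, sin φ).
The central angle between the endpoints is δ = arccos(p₁·p₂) ≈ 1.491 rad (85.4°).
Interpolate at f = 2/6 with slerp weights a = sin((1−f)δ)/sin δ ≈ 0.841, b = sin(fδ)/sin δ ≈ 0.478.
p = a·p₁ + b·p₂ ≈ (0.853, -0.515, -0.082); φ = arcsin(p_z) ≈ -4.72°, λ = atan2(p_y, p_x) ≈ -31.11°.

≈ (5°S, 31°W)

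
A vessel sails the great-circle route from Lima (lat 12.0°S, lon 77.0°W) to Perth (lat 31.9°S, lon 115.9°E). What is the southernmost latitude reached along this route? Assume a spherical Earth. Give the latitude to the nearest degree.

The great circle lies in the plane with unit normal n̂ = (p₁ × p₂)/|p₁ × p₂|.
Here n̂_z ≈ -0.259; the vertex latitude is φ_max = arccos|n̂_z| ≈ 75.0°.
Check via Clairaut: cos φ_max = |cos φ₁| · sin C = cos(12.0°)·sin(164.6°) ≈ 0.259, again giving ≈ 75.0°.

≈ 75°S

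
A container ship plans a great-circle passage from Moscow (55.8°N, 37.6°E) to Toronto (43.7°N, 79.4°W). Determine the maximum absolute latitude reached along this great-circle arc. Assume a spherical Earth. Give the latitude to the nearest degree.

The great circle lies in the plane with unit normal n̂ = (p₁ × p₂)/|p₁ × p₂|.
Here n̂_z ≈ -0.393; the vertex latitude is φ_max = arccos|n̂_z| ≈ 66.9°.

≈ 67°N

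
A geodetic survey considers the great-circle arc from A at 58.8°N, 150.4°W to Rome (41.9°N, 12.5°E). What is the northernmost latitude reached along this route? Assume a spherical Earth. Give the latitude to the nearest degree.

The great circle lies in the plane with unit normal n̂ = (p₁ × p₂)/|p₁ × p₂|.
Here n̂_z ≈ +0.116; the vertex latitude is φ_max = arccos|n̂_z| ≈ 83.4°.
Check via Clairaut: cos φ_max = |cos φ₁| · sin C = cos(58.8°)·sin(12.9°) ≈ 0.116, again giving ≈ 83.4°.

≈ 83°N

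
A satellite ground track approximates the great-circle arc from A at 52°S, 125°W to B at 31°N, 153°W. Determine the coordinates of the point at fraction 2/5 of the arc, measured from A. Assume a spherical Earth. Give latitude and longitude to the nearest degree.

≈ 19°S, 139°W

The haversine formula gives a central angle δ ≈ 1.511 rad (86.6°) between the endpoints.
Interpolate at f = 2/5 with slerp weights a = sin((1−f)δ)/sin δ ≈ 0.789, b = sin(fδ)/sin δ ≈ 0.569.
p = a·p₁ + b·p₂ ≈ (-0.713, -0.619, -0.328); φ = arcsin(p_z) ≈ -19.17°, λ = atan2(p_y, p_x) ≈ -139.03°.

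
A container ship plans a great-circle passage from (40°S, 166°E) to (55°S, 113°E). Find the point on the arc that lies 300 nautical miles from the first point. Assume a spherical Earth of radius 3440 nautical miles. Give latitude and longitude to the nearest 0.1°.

Write both endpoints as unit vectors p₁, p₂ with components (cos φ cos λ, cos φ sin λ, sin φ).
The central angle between the endpoints is δ = arccos(p₁·p₂) ≈ 0.658 rad (37.7°). The total great-circle distance is δ·R ≈ 0.658 × 3440 ≈ 2265 nmi, so the target fraction is f = 300/2265 ≈ 0.132.
Interpolate at f ≈ 0.132 with slerp weights a = sin((1−f)δ)/sin δ ≈ 0.884, b = sin(fδ)/sin δ ≈ 0.142.
p = a·p₁ + b·p₂ ≈ (-0.689, 0.239, -0.685); φ = arcsin(p_z) ≈ -43.20°, λ = atan2(p_y, p_x) ≈ 160.87°.

≈ (43.2°S, 160.9°E)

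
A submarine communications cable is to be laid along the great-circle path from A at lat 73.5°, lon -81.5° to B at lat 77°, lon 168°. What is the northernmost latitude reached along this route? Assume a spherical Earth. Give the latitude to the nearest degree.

≈ 82°

The great circle lies in the plane with unit normal n̂ = (p₁ × p₂)/|p₁ × p₂|.
Here n̂_z ≈ -0.146; the vertex latitude is φ_max = arccos|n̂_z| ≈ 81.6°.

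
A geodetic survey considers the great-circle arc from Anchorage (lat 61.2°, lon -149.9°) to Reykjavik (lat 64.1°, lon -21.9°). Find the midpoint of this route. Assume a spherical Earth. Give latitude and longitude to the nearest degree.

The haversine formula gives a central angle δ ≈ 0.852 rad (48.8°) between the endpoints.
Interpolate at f = 1/2 with slerp weights a = sin((1−f)δ)/sin δ ≈ 0.549, b = sin(fδ)/sin δ ≈ 0.549.
p = a·p₁ + b·p₂ ≈ (-0.006, -0.222, 0.975); φ = arcsin(p_z) ≈ 77.16°, λ = atan2(p_y, p_x) ≈ -91.63°.

≈ lat 77°, lon -92°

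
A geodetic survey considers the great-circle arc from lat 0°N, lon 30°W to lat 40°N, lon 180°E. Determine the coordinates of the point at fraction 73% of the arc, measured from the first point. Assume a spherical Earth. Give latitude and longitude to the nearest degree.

The haversine formula gives a central angle δ ≈ 2.296 rad (131.6°) between the endpoints.
Interpolate at f = 0.73 with slerp weights a = sin((1−f)δ)/sin δ ≈ 0.776, b = sin(fδ)/sin δ ≈ 1.329.
p = a·p₁ + b·p₂ ≈ (-0.346, -0.388, 0.854); φ = arcsin(p_z) ≈ 58.68°, λ = atan2(p_y, p_x) ≈ -131.68°.

≈ lat 59°N, lon 132°W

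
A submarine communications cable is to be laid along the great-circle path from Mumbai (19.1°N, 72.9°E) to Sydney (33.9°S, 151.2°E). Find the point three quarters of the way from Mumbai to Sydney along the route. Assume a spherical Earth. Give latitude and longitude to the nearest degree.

Write both endpoints as unit vectors p₁, p₂ with components (cos φ cos λ, cos φ sin λ, sin φ).
The central angle between the endpoints is δ = arccos(p₁·p₂) ≈ 1.594 rad (91.3°).
Interpolate at f = 3/4 with slerp weights a = sin((1−f)δ)/sin δ ≈ 0.388, b = sin(fδ)/sin δ ≈ 0.931.
p = a·p₁ + b·p₂ ≈ (-0.569, 0.723, -0.392); φ = arcsin(p_z) ≈ -23.08°, λ = atan2(p_y, p_x) ≈ 128.22°.

≈ (23°S, 128°E)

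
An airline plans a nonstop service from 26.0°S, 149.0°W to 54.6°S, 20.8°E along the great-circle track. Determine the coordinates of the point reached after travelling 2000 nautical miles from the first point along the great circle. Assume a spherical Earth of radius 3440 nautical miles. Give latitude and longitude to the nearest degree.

The haversine formula gives a central angle δ ≈ 1.727 rad (98.9°) between the endpoints. The total great-circle distance is δ·R ≈ 1.727 × 3440 ≈ 5939 nmi, so the target fraction is f = 2000/5939 ≈ 0.337.
Interpolate at f ≈ 0.337 with slerp weights a = sin((1−f)δ)/sin δ ≈ 0.922, b = sin(fδ)/sin δ ≈ 0.556.
p = a·p₁ + b·p₂ ≈ (-0.409, -0.312, -0.857); φ = arcsin(p_z) ≈ -59.01°, λ = atan2(p_y, p_x) ≈ -142.64°.

≈ 59°S, 143°W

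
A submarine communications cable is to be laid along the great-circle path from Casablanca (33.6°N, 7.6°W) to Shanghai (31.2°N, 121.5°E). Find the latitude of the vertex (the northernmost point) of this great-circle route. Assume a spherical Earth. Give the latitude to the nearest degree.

≈ 56°N

The great circle lies in the plane with unit normal n̂ = (p₁ × p₂)/|p₁ × p₂|.
Here n̂_z ≈ +0.560; the vertex latitude is φ_max = arccos|n̂_z| ≈ 55.9°.
Check via Clairaut: cos φ_max = |cos φ₁| · sin C = cos(33.6°)·sin(42.3°) ≈ 0.560, again giving ≈ 55.9°.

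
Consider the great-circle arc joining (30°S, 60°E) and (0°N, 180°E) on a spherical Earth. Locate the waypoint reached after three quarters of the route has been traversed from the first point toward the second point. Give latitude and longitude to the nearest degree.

From cos δ = sin φ₁ sin φ₂ + cos φ₁ cos φ₂ cos Δλ, the central angle is δ ≈ 2.019 rad (115.7°).
Interpolate at f = 3/4 with slerp weights a = sin((1−f)δ)/sin δ ≈ 0.536, b = sin(fδ)/sin δ ≈ 1.108.
p = a·p₁ + b·p₂ ≈ (-0.875, 0.402, -0.268); φ = arcsin(p_z) ≈ -15.56°, λ = atan2(p_y, p_x) ≈ 155.32°.

≈ (16°S, 155°E)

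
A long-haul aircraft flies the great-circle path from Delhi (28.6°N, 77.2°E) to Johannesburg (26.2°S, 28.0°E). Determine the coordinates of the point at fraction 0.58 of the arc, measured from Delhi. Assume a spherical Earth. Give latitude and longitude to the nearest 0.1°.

Write both endpoints as unit vectors p₁, p₂ with components (cos φ cos λ, cos φ sin λ, sin φ).
The central angle between the endpoints is δ = arccos(p₁·p₂) ≈ 1.263 rad (72.3°).
Interpolate at f = 0.58 with slerp weights a = sin((1−f)δ)/sin δ ≈ 0.531, b = sin(fδ)/sin δ ≈ 0.702.
p = a·p₁ + b·p₂ ≈ (0.659, 0.750, -0.056); φ = arcsin(p_z) ≈ -3.19°, λ = atan2(p_y, p_x) ≈ 48.69°.

≈ 3.2°S, 48.7°E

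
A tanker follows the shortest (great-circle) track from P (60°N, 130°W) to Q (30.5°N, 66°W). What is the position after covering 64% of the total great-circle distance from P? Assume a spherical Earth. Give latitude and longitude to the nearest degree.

≈ (45°N, 81°W)

Write both endpoints as unit vectors p₁, p₂ with components (cos φ cos λ, cos φ sin λ, sin φ).
The central angle between the endpoints is δ = arccos(p₁·p₂) ≈ 0.891 rad (51.1°).
Interpolate at f = 0.64 with slerp weights a = sin((1−f)δ)/sin δ ≈ 0.405, b = sin(fδ)/sin δ ≈ 0.694.
p = a·p₁ + b·p₂ ≈ (0.113, -0.702, 0.703); φ = arcsin(p_z) ≈ 44.70°, λ = atan2(p_y, p_x) ≈ -80.85°.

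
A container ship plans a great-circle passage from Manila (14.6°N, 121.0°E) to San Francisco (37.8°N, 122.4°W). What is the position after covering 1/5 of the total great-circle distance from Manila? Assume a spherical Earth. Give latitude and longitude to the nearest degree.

≈ 28°N, 137°E

From cos δ = sin φ₁ sin φ₂ + cos φ₁ cos φ₂ cos Δλ, the central angle is δ ≈ 1.760 rad (100.8°).
Interpolate at f = 1/5 with slerp weights a = sin((1−f)δ)/sin δ ≈ 1.005, b = sin(fδ)/sin δ ≈ 0.351.
p = a·p₁ + b·p₂ ≈ (-0.649, 0.599, 0.468); φ = arcsin(p_z) ≈ 27.93°, λ = atan2(p_y, p_x) ≈ 137.30°.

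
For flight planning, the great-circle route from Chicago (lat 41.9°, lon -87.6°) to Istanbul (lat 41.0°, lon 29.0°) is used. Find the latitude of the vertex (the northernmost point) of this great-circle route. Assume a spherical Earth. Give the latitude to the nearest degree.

The great circle lies in the plane with unit normal n̂ = (p₁ × p₂)/|p₁ × p₂|.
Here n̂_z ≈ +0.511; the vertex latitude is φ_max = arccos|n̂_z| ≈ 59.3°.
Check via Clairaut: cos φ_max = |cos φ₁| · sin C = cos(41.9°)·sin(43.4°) ≈ 0.511, again giving ≈ 59.3°.

≈ 59°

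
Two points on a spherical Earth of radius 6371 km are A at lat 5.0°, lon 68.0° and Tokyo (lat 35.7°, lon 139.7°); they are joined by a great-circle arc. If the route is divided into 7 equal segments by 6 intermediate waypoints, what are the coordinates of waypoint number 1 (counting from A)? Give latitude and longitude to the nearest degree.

≈ lat 11°, lon 76°

Convert each endpoint to a unit vector on the sphere (x = cos φ cos λ, y = cos φ sin λ, z = sin φ).
The central angle between the endpoints is δ = arccos(p₁·p₂) ≈ 1.261 rad (72.2°).
Interpolate at f = 1/7 with slerp weights a = sin((1−f)δ)/sin δ ≈ 0.926, b = sin(fδ)/sin δ ≈ 0.188.
p = a·p₁ + b·p₂ ≈ (0.229, 0.955, 0.191); φ = arcsin(p_z) ≈ 10.98°, λ = atan2(p_y, p_x) ≈ 76.50°.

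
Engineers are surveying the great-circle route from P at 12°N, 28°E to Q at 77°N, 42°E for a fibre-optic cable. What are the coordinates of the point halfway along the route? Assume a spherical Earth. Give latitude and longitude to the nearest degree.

≈ 45°N, 31°E

The haversine formula gives a central angle δ ≈ 1.142 rad (65.4°) between the endpoints.
Interpolate at f = 1/2 with slerp weights a = sin((1−f)δ)/sin δ ≈ 0.594, b = sin(fδ)/sin δ ≈ 0.594.
p = a·p₁ + b·p₂ ≈ (0.613, 0.362, 0.703); φ = arcsin(p_z) ≈ 44.63°, λ = atan2(p_y, p_x) ≈ 30.60°.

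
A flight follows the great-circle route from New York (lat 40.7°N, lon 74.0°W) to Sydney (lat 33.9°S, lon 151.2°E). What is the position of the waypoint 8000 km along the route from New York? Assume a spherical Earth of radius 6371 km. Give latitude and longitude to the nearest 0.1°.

Write both endpoints as unit vectors p₁, p₂ with components (cos φ cos λ, cos φ sin λ, sin φ).
The central angle between the endpoints is δ = arccos(p₁·p₂) ≈ 2.510 rad (143.8°). The total great-circle distance is δ·R ≈ 2.510 × 6371 ≈ 15991 km, so the target fraction is f = 8000/15991 ≈ 0.500.
Interpolate at f ≈ 0.500 with slerp weights a = sin((1−f)δ)/sin δ ≈ 1.610, b = sin(fδ)/sin δ ≈ 1.610.
p = a·p₁ + b·p₂ ≈ (-0.835, -0.529, 0.151); φ = arcsin(p_z) ≈ 8.71°, λ = atan2(p_y, p_x) ≈ -147.64°.

≈ lat 8.7°N, lon 147.6°W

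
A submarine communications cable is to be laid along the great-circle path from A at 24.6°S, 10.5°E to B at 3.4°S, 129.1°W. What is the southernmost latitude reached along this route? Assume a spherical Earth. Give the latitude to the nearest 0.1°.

The great circle lies in the plane with unit normal n̂ = (p₁ × p₂)/|p₁ × p₂|.
Here n̂_z ≈ -0.789; the vertex latitude is φ_max = arccos|n̂_z| ≈ 37.9°.
Check via Clairaut: cos φ_max = |cos φ₁| · sin C = cos(24.6°)·sin(119.8°) ≈ 0.789, again giving ≈ 37.9°.

≈ 37.9°S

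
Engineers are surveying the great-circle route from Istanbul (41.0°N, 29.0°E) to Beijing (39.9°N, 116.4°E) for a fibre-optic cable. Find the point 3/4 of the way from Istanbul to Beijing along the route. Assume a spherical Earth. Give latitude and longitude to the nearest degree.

≈ 47°N, 97°E

The haversine formula gives a central angle δ ≈ 1.107 rad (63.4°) between the endpoints.
Interpolate at f = 3/4 with slerp weights a = sin((1−f)δ)/sin δ ≈ 0.306, b = sin(fδ)/sin δ ≈ 0.825.
p = a·p₁ + b·p₂ ≈ (-0.080, 0.679, 0.730); φ = arcsin(p_z) ≈ 46.87°, λ = atan2(p_y, p_x) ≈ 96.71°.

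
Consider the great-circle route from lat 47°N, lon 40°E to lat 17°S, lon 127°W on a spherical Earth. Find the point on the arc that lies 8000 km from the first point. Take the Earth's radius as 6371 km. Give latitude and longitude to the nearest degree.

Convert each endpoint to a unit vector on the sphere (x = cos φ cos λ, y = cos φ sin λ, z = sin φ).
The central angle between the endpoints is δ = arccos(p₁·p₂) ≈ 2.585 rad (148.1°). The total great-circle distance is δ·R ≈ 2.585 × 6371 ≈ 16472 km, so the target fraction is f = 8000/16472 ≈ 0.486.
Interpolate at f ≈ 0.486 with slerp weights a = sin((1−f)δ)/sin δ ≈ 1.840, b = sin(fδ)/sin δ ≈ 1.801.
p = a·p₁ + b·p₂ ≈ (-0.075, -0.569, 0.819); φ = arcsin(p_z) ≈ 54.96°, λ = atan2(p_y, p_x) ≈ -97.55°.

≈ lat 55°N, lon 98°W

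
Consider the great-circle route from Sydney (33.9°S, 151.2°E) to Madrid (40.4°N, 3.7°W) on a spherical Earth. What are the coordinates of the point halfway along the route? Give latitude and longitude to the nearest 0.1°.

≈ (14.4°N, 84.7°E)

From cos δ = sin φ₁ sin φ₂ + cos φ₁ cos φ₂ cos Δλ, the central angle is δ ≈ 2.776 rad (159.0°).
Interpolate at f = 1/2 with slerp weights a = sin((1−f)δ)/sin δ ≈ 2.750, b = sin(fδ)/sin δ ≈ 2.750.
p = a·p₁ + b·p₂ ≈ (0.090, 0.964, 0.249); φ = arcsin(p_z) ≈ 14.39°, λ = atan2(p_y, p_x) ≈ 84.69°.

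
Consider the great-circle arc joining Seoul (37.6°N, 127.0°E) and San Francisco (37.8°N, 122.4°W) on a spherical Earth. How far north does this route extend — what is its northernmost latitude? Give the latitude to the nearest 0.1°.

≈ 53.6°N

The great circle lies in the plane with unit normal n̂ = (p₁ × p₂)/|p₁ × p₂|.
Here n̂_z ≈ +0.593; the vertex latitude is φ_max = arccos|n̂_z| ≈ 53.6°.
Check via Clairaut: cos φ_max = |cos φ₁| · sin C = cos(37.6°)·sin(48.5°) ≈ 0.593, again giving ≈ 53.6°.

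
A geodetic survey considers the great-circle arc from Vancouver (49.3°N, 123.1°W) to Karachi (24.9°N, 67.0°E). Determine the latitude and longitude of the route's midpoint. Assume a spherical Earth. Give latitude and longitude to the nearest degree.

≈ 76°N, 90°E

Convert each endpoint to a unit vector on the sphere (x = cos φ cos λ, y = cos φ sin λ, z = sin φ).
The central angle between the endpoints is δ = arccos(p₁·p₂) ≈ 1.837 rad (105.3°).
Interpolate at f = 1/2 with slerp weights a = sin((1−f)δ)/sin δ ≈ 0.824, b = sin(fδ)/sin δ ≈ 0.824.
p = a·p₁ + b·p₂ ≈ (-0.001, 0.238, 0.971); φ = arcsin(p_z) ≈ 76.24°, λ = atan2(p_y, p_x) ≈ 90.34°.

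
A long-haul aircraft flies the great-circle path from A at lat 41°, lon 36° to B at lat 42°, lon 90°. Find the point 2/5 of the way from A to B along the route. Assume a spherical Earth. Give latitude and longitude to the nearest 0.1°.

The haversine formula gives a central angle δ ≈ 0.694 rad (39.8°) between the endpoints.
Interpolate at f = 2/5 with slerp weights a = sin((1−f)δ)/sin δ ≈ 0.632, b = sin(fδ)/sin δ ≈ 0.428.
p = a·p₁ + b·p₂ ≈ (0.386, 0.599, 0.702); φ = arcsin(p_z) ≈ 44.55°, λ = atan2(p_y, p_x) ≈ 57.19°.

≈ lat 44.6°, lon 57.2°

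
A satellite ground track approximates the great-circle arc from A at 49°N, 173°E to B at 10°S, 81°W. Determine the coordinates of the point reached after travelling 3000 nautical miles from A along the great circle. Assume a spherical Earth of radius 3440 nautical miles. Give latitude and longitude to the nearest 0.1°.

From cos δ = sin φ₁ sin φ₂ + cos φ₁ cos φ₂ cos Δλ, the central angle is δ ≈ 1.885 rad (108.0°). The total great-circle distance is δ·R ≈ 1.885 × 3440 ≈ 6485 nmi, so the target fraction is f = 3000/6485 ≈ 0.463.
Interpolate at f ≈ 0.463 with slerp weights a = sin((1−f)δ)/sin δ ≈ 0.892, b = sin(fδ)/sin δ ≈ 0.805.
p = a·p₁ + b·p₂ ≈ (-0.457, -0.712, 0.533); φ = arcsin(p_z) ≈ 32.24°, λ = atan2(p_y, p_x) ≈ -122.70°.

≈ 32.2°N, 122.7°W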